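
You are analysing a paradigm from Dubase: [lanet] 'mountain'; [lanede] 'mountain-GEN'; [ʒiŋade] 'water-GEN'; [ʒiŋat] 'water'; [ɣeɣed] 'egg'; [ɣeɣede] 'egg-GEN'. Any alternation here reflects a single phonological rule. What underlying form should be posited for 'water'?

/ʒiŋat/

The root 'water' surfaces as [ʒiŋat] and [ʒiŋade], with a stem-final [t] ~ [d] alternation.
The stem 'egg' ([ɣeɣed], [ɣeɣede]) shows [d] unchanged in both environments, so [d] cannot be basic with [t] derived in isolation.
The underlying segment must be /t/; voiceless stops become voiced between vowels, yielding [d] there.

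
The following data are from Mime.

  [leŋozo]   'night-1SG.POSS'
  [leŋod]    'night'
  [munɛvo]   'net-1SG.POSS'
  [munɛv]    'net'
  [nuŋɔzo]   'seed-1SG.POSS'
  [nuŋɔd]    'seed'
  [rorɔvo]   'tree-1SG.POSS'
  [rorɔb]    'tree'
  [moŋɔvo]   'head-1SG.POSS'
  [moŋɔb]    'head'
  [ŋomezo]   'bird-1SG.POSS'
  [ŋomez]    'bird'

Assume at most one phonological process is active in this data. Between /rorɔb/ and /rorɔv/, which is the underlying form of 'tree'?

'tree' shows [v] ~ [b] at the end of the stem ([rorɔvo] vs [rorɔb]).
If /v/ were underlying and a rule turned it into [b] in isolation, 'net' would also alternate; but it has [v] in both [munɛvo] and [munɛv].
So /b/ is underlying, and a rule of intervocalic spirantization — voiced stops become fricatives between vowels — gives [v].

/rorɔb/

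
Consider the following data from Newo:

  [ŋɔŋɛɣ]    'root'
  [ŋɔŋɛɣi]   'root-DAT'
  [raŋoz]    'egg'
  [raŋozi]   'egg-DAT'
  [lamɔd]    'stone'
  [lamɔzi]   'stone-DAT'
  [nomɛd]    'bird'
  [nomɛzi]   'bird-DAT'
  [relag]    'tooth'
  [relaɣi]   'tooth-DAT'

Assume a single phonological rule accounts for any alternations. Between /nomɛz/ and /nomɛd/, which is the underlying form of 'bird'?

The stem for 'bird' ends in [d] in [nomɛd] but [z] in [nomɛzi].
Compare 'egg', with invariant [z] in [raŋoz] and [raŋozi]: an analysis with underlying /z/ and a rule producing [d] in isolation would wrongly predict alternation here too.
Therefore /d/ is basic and [z] is derived by intervocalic spirantization (voiced stops become fricatives between vowels).

/nomɛd/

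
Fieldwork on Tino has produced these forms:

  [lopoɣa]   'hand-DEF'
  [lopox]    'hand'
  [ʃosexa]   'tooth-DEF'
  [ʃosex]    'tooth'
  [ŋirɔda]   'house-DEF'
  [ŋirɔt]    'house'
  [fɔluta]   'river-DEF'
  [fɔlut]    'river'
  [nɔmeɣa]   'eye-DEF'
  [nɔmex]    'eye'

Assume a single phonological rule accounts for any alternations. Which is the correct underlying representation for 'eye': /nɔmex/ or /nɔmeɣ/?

/nɔmeɣ/

The stem for 'eye' ends in [ɣ] in [nɔmeɣa] but [x] in [nɔmex].
Compare 'tooth', with invariant [x] in [ʃosexa] and [ʃosex]: an analysis with underlying /x/ and a rule producing [ɣ] before the DEF suffix would wrongly predict alternation here too.
Therefore /ɣ/ is basic and [x] is derived by word-final obstruent devoicing (voiced obstruents become voiceless word-finally).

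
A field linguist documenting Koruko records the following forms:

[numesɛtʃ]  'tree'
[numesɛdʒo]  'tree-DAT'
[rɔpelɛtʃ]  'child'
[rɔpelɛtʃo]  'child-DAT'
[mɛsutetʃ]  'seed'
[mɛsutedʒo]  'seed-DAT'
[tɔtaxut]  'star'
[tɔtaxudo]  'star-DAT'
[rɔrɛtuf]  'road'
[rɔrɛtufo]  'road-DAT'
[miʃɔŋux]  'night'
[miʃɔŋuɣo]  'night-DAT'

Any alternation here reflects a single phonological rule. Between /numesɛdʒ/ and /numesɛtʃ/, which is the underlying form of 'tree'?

The root 'tree' surfaces as [numesɛtʃ] and [numesɛdʒo], with a stem-final [tʃ] ~ [dʒ] alternation.
But 'child' keeps [tʃ] in both environments ([rɔpelɛtʃ], [rɔpelɛtʃo]), so there is no rule changing /tʃ/ to [dʒ] before the DAT suffix.
Therefore /dʒ/ is basic and [tʃ] is derived by word-final obstruent devoicing (voiced obstruents become voiceless word-finally).

/numesɛdʒ/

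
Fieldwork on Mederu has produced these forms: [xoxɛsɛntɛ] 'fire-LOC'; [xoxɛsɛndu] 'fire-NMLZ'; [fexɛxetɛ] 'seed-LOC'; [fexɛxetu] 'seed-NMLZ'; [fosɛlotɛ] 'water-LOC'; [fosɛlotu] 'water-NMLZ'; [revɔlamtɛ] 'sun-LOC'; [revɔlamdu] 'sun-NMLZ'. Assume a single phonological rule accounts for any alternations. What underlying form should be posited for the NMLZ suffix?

/-du/

The NMLZ suffix surfaces as [-du] and [-tu], depending on the final segment of the stem.
By contrast the LOC suffix keeps its initial [t] throughout — that segment must be underlying.
So the underlying form is /-du/, and voiced stops become voiceless after a vowel.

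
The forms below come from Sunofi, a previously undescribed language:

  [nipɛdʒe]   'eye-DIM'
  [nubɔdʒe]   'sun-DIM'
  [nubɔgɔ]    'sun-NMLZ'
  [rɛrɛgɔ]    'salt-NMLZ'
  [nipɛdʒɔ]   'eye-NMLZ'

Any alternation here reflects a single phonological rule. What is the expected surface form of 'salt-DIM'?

[rɛrɛdʒe]

The root 'sun' surfaces as [nubɔgɔ] and [nubɔdʒe], with a stem-final [g] ~ [dʒ] alternation.
But 'eye' keeps [dʒ] in both environments ([nipɛdʒɔ], [nipɛdʒe]), so there is no rule changing /dʒ/ to [g] before the NMLZ suffix.
So /g/ is underlying, and a rule of palatalization before a front vowel — /g/ becomes palato-alveolar [dʒ] before a front vowel — gives [dʒ].
The one attested form of 'salt', [rɛrɛgɔ], shows underlying /rɛrɛg/. Applying the same rule before a front vowel gives [rɛrɛdʒe].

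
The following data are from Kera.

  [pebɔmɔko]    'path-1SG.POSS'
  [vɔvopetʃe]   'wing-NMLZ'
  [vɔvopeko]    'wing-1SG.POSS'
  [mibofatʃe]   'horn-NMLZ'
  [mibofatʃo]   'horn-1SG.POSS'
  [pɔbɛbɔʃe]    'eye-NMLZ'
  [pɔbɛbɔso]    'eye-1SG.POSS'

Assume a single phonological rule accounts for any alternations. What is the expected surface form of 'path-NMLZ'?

[pebɔmɔtʃe]

In [vɔvopetʃe] and [vɔvopeko] the final segment of 'wing' alternates: [tʃ] ~ [k].
Compare 'horn', with invariant [tʃ] in [mibofatʃe] and [mibofatʃo]: an analysis with underlying /tʃ/ and a rule producing [k] before the 1SG.POSS suffix would wrongly predict alternation here too.
Therefore /k/ is basic and [tʃ] is derived by palatalization before a front vowel (/k/ and /s/ become palato-alveolar [tʃ] and [ʃ] before a front vowel).
The one attested form of 'path', [pebɔmɔko], shows underlying /pebɔmɔk/. Applying the same rule before a front vowel gives [pebɔmɔtʃe].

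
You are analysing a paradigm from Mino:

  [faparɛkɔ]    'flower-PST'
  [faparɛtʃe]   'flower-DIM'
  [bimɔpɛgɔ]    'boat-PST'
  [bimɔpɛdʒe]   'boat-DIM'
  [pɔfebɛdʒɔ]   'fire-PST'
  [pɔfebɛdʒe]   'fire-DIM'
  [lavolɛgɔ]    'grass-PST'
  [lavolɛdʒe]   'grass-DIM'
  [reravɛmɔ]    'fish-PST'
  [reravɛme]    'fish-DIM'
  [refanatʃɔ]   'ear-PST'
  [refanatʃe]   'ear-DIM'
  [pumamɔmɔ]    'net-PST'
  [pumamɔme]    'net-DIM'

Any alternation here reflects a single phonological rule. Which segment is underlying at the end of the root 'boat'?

/g/

The root 'boat' surfaces as [bimɔpɛgɔ] and [bimɔpɛdʒe], with a stem-final [g] ~ [dʒ] alternation.
But 'fire' keeps [dʒ] in both environments ([pɔfebɛdʒɔ], [pɔfebɛdʒe]), so there is no rule changing /dʒ/ to [g] before the PST suffix.
The underlying segment must be /g/; /k/ and /g/ become palato-alveolar [tʃ] and [dʒ] before a front vowel, yielding [dʒ] there.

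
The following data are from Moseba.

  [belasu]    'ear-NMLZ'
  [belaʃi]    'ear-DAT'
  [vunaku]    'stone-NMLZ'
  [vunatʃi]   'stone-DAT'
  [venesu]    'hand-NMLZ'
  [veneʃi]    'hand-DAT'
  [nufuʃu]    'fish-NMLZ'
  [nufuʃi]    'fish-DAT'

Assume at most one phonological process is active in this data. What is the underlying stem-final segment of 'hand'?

'hand' shows [s] ~ [ʃ] at the end of the stem ([venesu] vs [veneʃi]).
But 'fish' keeps [ʃ] in both environments ([nufuʃu], [nufuʃi]), so there is no rule changing /ʃ/ to [s] before the NMLZ suffix.
The underlying segment must be /s/; /k/ and /s/ become palato-alveolar [tʃ] and [ʃ] before a front vowel, yielding [ʃ] there.

/s/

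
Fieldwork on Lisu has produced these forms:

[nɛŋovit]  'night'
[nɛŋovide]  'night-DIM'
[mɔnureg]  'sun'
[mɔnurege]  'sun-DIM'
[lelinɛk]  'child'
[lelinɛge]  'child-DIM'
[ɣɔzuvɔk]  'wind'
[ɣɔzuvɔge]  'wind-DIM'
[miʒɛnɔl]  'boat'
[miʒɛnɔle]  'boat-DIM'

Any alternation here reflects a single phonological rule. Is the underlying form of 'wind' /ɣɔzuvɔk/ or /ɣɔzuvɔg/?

/ɣɔzuvɔk/

The root 'wind' surfaces as [ɣɔzuvɔk] and [ɣɔzuvɔge], with a stem-final [k] ~ [g] alternation.
The stem 'sun' ([mɔnureg], [mɔnurege]) shows [g] unchanged in both environments, so [g] cannot be basic with [k] derived in isolation.
Therefore /k/ is basic and [g] is derived by intervocalic voicing (voiceless stops become voiced between vowels).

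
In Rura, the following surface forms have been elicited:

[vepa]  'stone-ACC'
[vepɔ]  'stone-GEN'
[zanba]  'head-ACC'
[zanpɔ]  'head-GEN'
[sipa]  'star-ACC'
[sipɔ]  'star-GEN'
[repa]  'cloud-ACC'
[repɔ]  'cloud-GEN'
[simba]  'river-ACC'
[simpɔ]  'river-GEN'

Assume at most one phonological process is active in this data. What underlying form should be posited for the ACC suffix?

The ACC suffix surfaces as [-ba] and [-pa], depending on the final segment of the stem.
The GEN suffix, which begins with [p], is invariant after every stem; so [p] is not altered by any rule here.
So the underlying form is /-ba/, and voiced stops become voiceless after a vowel.

/-ba/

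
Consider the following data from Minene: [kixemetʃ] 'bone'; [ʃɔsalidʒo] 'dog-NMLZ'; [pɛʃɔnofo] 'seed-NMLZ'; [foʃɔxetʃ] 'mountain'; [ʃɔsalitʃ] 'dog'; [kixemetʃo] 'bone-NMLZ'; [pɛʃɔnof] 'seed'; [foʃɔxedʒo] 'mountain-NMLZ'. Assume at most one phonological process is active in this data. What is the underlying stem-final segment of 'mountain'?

The stem for 'mountain' ends in [tʃ] in [foʃɔxetʃ] but [dʒ] in [foʃɔxedʒo].
The stem 'bone' ([kixemetʃ], [kixemetʃo]) shows [tʃ] unchanged in both environments, so [tʃ] cannot be basic with [dʒ] derived before the NMLZ suffix.
So /dʒ/ is underlying, and a rule of word-final obstruent devoicing — voiced obstruents become voiceless word-finally — gives [tʃ].

/dʒ/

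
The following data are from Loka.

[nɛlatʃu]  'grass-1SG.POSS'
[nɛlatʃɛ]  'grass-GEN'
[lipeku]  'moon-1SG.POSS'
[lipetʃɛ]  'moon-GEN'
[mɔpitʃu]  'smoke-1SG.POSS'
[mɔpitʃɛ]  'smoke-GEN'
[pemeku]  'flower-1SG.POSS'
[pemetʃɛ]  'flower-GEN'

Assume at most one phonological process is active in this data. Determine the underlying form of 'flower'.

/pemek/

In [pemeku] and [pemetʃɛ] the final segment of 'flower' alternates: [k] ~ [tʃ].
But 'grass' keeps [tʃ] in both environments ([nɛlatʃu], [nɛlatʃɛ]), so there is no rule changing /tʃ/ to [k] before the 1SG.POSS suffix.
Therefore /k/ is basic and [tʃ] is derived by palatalization before a front vowel (/k/ becomes palato-alveolar [tʃ] before a front vowel).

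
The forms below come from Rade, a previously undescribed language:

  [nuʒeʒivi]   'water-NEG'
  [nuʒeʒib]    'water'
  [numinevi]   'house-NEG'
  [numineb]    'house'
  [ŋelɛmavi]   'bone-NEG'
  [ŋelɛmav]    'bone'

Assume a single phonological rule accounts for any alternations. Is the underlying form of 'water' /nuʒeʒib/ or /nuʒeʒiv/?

/nuʒeʒib/

'water' shows [v] ~ [b] at the end of the stem ([nuʒeʒivi] vs [nuʒeʒib]).
Compare 'bone', with invariant [v] in [ŋelɛmavi] and [ŋelɛmav]: an analysis with underlying /v/ and a rule producing [b] in isolation would wrongly predict alternation here too.
Therefore /b/ is basic and [v] is derived by intervocalic spirantization (voiced stops become fricatives between vowels).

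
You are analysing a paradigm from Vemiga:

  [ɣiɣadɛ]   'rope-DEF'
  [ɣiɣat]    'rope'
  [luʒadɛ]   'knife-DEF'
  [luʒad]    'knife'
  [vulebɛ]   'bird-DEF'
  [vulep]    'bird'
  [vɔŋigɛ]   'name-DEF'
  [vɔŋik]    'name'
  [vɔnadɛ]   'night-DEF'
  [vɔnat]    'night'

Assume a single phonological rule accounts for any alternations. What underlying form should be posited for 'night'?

'night' shows [d] ~ [t] at the end of the stem ([vɔnadɛ] vs [vɔnat]).
Compare 'knife', with invariant [d] in [luʒadɛ] and [luʒad]: an analysis with underlying /d/ and a rule producing [t] in isolation would wrongly predict alternation here too.
Therefore /t/ is basic and [d] is derived by intervocalic voicing (voiceless stops become voiced between vowels).
The underlying form of 'night' is therefore /vɔnat/.

/vɔnat/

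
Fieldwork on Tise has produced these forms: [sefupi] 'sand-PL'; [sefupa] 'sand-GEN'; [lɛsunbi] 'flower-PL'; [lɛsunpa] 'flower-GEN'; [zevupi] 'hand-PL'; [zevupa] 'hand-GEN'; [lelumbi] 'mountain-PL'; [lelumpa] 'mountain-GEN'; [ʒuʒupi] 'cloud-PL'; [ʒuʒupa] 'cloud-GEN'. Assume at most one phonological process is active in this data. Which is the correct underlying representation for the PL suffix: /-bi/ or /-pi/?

/-bi/

The PL suffix surfaces as [-bi] and [-pi], depending on the final segment of the stem.
The GEN suffix, which begins with [p], is invariant after every stem; so [p] is not altered by any rule here.
The PL suffix is therefore /-bi/ underlyingly, with post-vocalic devoicing: voiced stops become voiceless after a vowel.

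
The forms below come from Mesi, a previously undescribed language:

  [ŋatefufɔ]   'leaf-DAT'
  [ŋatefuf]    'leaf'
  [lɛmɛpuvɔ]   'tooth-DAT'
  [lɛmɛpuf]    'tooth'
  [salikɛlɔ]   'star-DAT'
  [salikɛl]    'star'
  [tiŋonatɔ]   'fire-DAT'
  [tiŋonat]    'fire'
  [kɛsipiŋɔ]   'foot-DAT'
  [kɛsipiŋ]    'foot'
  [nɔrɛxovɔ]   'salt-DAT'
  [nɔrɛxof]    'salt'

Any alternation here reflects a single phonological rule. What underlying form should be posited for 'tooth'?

In [lɛmɛpuvɔ] and [lɛmɛpuf] the final segment of 'tooth' alternates: [v] ~ [f].
But 'leaf' keeps [f] in both environments ([ŋatefufɔ], [ŋatefuf]), so there is no rule changing /f/ to [v] before the DAT suffix.
Therefore /v/ is basic and [f] is derived by word-final obstruent devoicing (voiced obstruents become voiceless word-finally).

/lɛmɛpuv/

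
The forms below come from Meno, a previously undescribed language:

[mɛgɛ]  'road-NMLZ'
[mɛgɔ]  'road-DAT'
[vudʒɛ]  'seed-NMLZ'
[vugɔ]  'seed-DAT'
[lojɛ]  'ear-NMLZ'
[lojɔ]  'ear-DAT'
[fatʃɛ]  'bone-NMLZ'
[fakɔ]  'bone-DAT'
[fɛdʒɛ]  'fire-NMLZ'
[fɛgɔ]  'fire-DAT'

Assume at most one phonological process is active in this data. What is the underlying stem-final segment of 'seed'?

/dʒ/

'seed' shows [dʒ] ~ [g] at the end of the stem ([vudʒɛ] vs [vugɔ]).
The stem 'road' ([mɛgɛ], [mɛgɔ]) shows [g] unchanged in both environments, so [g] cannot be basic with [dʒ] derived before the NMLZ suffix.
Therefore /dʒ/ is basic and [g] is derived by depalatalization (palato-alveolar /tʃ/ and /dʒ/ become [k] and [g] when no front vowel follows).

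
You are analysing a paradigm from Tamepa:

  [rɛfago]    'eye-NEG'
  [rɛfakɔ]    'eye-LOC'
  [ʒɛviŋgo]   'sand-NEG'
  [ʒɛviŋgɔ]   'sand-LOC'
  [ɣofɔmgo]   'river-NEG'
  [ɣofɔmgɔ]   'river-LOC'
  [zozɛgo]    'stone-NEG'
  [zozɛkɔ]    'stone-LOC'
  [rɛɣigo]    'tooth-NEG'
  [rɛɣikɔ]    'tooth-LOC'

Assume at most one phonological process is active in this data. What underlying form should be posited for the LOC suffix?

/-kɔ/

The LOC suffix surfaces as [-gɔ] and [-kɔ], depending on the final segment of the stem.
By contrast the NEG suffix keeps its initial [g] throughout — that segment must be underlying.
So the underlying form is /-kɔ/, and voiceless stops become voiced after a nasal.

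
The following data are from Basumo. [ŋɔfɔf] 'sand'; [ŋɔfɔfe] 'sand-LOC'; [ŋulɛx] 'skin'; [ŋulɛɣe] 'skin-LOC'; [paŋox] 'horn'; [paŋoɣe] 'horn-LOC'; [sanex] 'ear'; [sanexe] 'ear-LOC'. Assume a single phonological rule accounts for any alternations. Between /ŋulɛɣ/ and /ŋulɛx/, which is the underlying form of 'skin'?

/ŋulɛɣ/

The root 'skin' surfaces as [ŋulɛx] and [ŋulɛɣe], with a stem-final [x] ~ [ɣ] alternation.
But 'ear' keeps [x] in both environments ([sanex], [sanexe]), so there is no rule changing /x/ to [ɣ] before the LOC suffix.
The alternation reflects word-final obstruent devoicing: voiced obstruents become voiceless word-finally. /ɣ/ is underlying.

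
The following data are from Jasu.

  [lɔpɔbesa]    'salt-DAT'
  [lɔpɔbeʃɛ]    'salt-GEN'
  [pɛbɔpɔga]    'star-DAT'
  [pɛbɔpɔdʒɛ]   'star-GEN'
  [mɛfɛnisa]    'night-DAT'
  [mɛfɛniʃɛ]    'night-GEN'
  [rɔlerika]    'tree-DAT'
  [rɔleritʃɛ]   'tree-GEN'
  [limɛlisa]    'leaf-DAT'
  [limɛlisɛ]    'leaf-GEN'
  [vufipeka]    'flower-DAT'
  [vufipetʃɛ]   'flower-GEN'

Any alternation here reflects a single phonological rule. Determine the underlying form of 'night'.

/mɛfɛniʃ/

The stem for 'night' ends in [s] in [mɛfɛnisa] but [ʃ] in [mɛfɛniʃɛ].
The stem 'leaf' ([limɛlisa], [limɛlisɛ]) shows [s] unchanged in both environments, so [s] cannot be basic with [ʃ] derived before the GEN suffix.
The alternation reflects depalatalization: palato-alveolar /tʃ/, /dʒ/ and /ʃ/ become [k], [g] and [s] when no front vowel follows. /ʃ/ is underlying.
Hence 'night' is /mɛfɛniʃ/ underlyingly.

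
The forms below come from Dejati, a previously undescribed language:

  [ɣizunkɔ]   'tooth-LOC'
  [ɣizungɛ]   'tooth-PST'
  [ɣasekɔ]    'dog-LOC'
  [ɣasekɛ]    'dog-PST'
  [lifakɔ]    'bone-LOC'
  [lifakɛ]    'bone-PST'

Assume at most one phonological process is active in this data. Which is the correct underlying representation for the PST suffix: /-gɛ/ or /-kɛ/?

/-gɛ/

The PST suffix surfaces as [-gɛ] and [-kɛ], depending on the final segment of the stem.
The LOC suffix, which begins with [k], is invariant after every stem; so [k] is not altered by any rule here.
So the underlying form is /-gɛ/, and voiced stops become voiceless after a vowel.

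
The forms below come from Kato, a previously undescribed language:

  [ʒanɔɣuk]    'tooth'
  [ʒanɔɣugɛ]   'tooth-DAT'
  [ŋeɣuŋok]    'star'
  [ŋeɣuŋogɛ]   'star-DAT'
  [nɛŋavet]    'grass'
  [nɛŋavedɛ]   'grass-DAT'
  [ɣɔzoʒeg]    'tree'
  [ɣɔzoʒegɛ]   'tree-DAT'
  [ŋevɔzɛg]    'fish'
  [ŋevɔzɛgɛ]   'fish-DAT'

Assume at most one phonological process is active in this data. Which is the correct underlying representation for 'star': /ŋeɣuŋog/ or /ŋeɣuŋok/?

'star' shows [k] ~ [g] at the end of the stem ([ŋeɣuŋok] vs [ŋeɣuŋogɛ]).
But 'fish' keeps [g] in both environments ([ŋevɔzɛg], [ŋevɔzɛgɛ]), so there is no rule changing /g/ to [k] in isolation.
Therefore /k/ is basic and [g] is derived by intervocalic voicing (voiceless stops become voiced between vowels).

/ŋeɣuŋok/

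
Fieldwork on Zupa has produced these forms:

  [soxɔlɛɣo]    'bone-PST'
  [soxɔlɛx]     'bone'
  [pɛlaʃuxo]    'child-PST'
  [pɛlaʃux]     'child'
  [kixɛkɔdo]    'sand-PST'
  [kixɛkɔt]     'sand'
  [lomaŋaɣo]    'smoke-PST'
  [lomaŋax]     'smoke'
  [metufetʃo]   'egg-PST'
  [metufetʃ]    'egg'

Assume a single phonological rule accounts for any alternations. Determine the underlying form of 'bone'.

The stem for 'bone' ends in [ɣ] in [soxɔlɛɣo] but [x] in [soxɔlɛx].
But 'child' keeps [x] in both environments ([pɛlaʃuxo], [pɛlaʃux]), so there is no rule changing /x/ to [ɣ] before the PST suffix.
The underlying segment must be /ɣ/; voiced obstruents become voiceless word-finally, yielding [x] there.
So 'bone' = /soxɔlɛɣ/.

/soxɔlɛɣ/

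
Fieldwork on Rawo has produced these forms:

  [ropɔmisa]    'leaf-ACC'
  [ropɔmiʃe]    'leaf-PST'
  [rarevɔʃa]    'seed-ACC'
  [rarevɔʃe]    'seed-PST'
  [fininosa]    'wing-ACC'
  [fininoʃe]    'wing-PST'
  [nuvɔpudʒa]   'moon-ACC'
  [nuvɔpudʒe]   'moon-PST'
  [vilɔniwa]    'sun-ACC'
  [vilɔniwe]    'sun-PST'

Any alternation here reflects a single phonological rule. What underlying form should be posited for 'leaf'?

/ropɔmis/

In [ropɔmisa] and [ropɔmiʃe] the final segment of 'leaf' alternates: [s] ~ [ʃ].
If /ʃ/ were underlying and a rule turned it into [s] before the ACC suffix, 'seed' would also alternate; but it has [ʃ] in both [rarevɔʃa] and [rarevɔʃe].
Therefore /s/ is basic and [ʃ] is derived by palatalization before a front vowel (/s/ becomes palato-alveolar [ʃ] before a front vowel).
So 'leaf' = /ropɔmis/.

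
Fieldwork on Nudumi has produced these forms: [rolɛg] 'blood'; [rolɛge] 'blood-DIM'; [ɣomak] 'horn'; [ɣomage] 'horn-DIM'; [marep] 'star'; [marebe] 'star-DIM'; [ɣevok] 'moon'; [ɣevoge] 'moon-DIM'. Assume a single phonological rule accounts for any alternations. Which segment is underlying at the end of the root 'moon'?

/k/

The root 'moon' surfaces as [ɣevok] and [ɣevoge], with a stem-final [k] ~ [g] alternation.
If /g/ were underlying and a rule turned it into [k] in isolation, 'blood' would also alternate; but it has [g] in both [rolɛg] and [rolɛge].
So /k/ is underlying, and a rule of intervocalic voicing — voiceless stops become voiced between vowels — gives [g].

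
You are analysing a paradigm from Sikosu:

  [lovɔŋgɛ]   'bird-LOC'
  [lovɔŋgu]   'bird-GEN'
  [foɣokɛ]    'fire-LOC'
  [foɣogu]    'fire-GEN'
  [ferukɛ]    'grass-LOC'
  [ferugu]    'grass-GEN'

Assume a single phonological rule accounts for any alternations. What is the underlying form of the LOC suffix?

/-kɛ/

The LOC suffix surfaces as [-gɛ] and [-kɛ], depending on the final segment of the stem.
The GEN suffix, which begins with [g], is invariant after every stem; so [g] is not altered by any rule here.
The LOC suffix is therefore /-kɛ/ underlyingly, with post-nasal voicing: voiceless stops become voiced after a nasal.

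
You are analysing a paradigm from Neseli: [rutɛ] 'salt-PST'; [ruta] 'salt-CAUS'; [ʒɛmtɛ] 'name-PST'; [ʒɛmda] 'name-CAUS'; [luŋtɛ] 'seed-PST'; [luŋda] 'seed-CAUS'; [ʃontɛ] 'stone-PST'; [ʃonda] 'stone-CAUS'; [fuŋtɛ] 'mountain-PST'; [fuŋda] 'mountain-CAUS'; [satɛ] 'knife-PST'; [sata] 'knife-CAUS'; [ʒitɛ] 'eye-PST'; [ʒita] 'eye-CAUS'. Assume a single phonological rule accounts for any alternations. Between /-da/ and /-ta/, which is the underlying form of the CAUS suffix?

/-da/

The CAUS morpheme has two allomorphs, [-da] and [-ta].
By contrast the PST suffix keeps its initial [t] throughout — that segment must be underlying.
The CAUS suffix is therefore /-da/ underlyingly, with post-vocalic devoicing: voiced stops become voiceless after a vowel.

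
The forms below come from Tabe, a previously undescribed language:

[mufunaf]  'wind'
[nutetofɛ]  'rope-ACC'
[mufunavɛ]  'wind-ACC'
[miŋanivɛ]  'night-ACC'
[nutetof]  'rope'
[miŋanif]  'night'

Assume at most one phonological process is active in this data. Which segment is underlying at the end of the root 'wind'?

/v/

In [mufunaf] and [mufunavɛ] the final segment of 'wind' alternates: [f] ~ [v].
If /f/ were underlying and a rule turned it into [v] before the ACC suffix, 'rope' would also alternate; but it has [f] in both [nutetof] and [nutetofɛ].
So /v/ is underlying, and a rule of word-final obstruent devoicing — voiced obstruents become voiceless word-finally — gives [f].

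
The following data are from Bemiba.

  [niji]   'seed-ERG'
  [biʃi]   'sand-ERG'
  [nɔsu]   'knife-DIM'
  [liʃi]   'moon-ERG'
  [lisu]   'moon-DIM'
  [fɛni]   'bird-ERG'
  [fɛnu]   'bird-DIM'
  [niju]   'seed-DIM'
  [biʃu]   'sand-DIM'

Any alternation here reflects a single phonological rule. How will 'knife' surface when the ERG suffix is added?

'moon' shows [ʃ] ~ [s] at the end of the stem ([liʃi] vs [lisu]).
Compare 'sand', with invariant [ʃ] in [biʃi] and [biʃu]: an analysis with underlying /ʃ/ and a rule producing [s] before the DIM suffix would wrongly predict alternation here too.
Therefore /s/ is basic and [ʃ] is derived by palatalization before a front vowel (/s/ becomes palato-alveolar [ʃ] before a front vowel).
From [nɔsu] the stem 'knife' is /nɔs/; before a front vowel this yields [nɔʃi].

[nɔʃi]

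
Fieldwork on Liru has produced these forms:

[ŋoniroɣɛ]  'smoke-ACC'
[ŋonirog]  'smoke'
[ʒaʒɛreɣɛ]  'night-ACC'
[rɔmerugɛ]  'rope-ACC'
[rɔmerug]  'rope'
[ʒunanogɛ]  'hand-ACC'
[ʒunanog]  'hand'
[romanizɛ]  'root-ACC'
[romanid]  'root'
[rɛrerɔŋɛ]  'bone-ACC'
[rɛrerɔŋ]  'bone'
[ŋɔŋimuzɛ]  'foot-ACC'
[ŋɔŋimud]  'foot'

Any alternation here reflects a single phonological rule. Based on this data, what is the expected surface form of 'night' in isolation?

The stem for 'smoke' ends in [ɣ] in [ŋoniroɣɛ] but [g] in [ŋonirog].
If /g/ were underlying and a rule turned it into [ɣ] before the ACC suffix, 'hand' would also alternate; but it has [g] in both [ʒunanogɛ] and [ʒunanog].
Therefore /ɣ/ is basic and [g] is derived by word-final hardening (voiced fricatives become stops word-finally).
From [ʒaʒɛreɣɛ] the stem 'night' is /ʒaʒɛreɣ/; word-finally this yields [ʒaʒɛreg].

[ʒaʒɛreg]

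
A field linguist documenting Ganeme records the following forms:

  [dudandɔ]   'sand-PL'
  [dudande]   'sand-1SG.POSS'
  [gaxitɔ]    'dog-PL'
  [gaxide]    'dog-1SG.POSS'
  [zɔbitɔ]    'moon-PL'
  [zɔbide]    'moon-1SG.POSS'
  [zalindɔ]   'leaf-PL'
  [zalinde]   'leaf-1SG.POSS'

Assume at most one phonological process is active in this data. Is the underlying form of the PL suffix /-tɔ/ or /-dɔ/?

The PL morpheme has two allomorphs, [-dɔ] and [-tɔ].
By contrast the 1SG.POSS suffix keeps its initial [d] throughout — that segment must be underlying.
So the underlying form is /-tɔ/, and voiceless stops become voiced after a nasal.

/-tɔ/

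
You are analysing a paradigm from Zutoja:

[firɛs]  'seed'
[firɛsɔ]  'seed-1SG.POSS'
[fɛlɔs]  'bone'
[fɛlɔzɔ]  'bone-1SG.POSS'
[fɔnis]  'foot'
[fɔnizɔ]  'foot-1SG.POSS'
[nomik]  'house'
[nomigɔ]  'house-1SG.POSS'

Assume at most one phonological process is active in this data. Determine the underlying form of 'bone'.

/fɛlɔz/

'bone' shows [s] ~ [z] at the end of the stem ([fɛlɔs] vs [fɛlɔzɔ]).
If /s/ were underlying and a rule turned it into [z] before the 1SG.POSS suffix, 'seed' would also alternate; but it has [s] in both [firɛs] and [firɛsɔ].
The alternation reflects word-final obstruent devoicing: voiced obstruents become voiceless word-finally. /z/ is underlying.
So 'bone' = /fɛlɔz/.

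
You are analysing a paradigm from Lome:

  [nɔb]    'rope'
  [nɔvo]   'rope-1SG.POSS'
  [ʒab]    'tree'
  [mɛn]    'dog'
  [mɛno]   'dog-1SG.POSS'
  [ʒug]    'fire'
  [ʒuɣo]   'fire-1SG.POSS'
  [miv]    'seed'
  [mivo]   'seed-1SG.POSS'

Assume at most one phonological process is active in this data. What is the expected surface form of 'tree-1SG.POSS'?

[ʒavo]

The root 'rope' surfaces as [nɔb] and [nɔvo], with a stem-final [b] ~ [v] alternation.
The stem 'seed' ([miv], [mivo]) shows [v] unchanged in both environments, so [v] cannot be basic with [b] derived in isolation.
The alternation reflects intervocalic spirantization: voiced stops become fricatives between vowels. /b/ is underlying.
The one attested form of 'tree', [ʒab], shows underlying /ʒab/. Applying the same rule between vowels gives [ʒavo].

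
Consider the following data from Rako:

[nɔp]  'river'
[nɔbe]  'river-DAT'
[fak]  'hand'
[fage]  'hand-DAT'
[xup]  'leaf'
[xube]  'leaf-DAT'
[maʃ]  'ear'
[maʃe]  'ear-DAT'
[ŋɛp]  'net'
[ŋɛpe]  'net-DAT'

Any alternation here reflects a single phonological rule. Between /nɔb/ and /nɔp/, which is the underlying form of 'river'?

/nɔb/

The stem for 'river' ends in [p] in [nɔp] but [b] in [nɔbe].
Compare 'net', with invariant [p] in [ŋɛp] and [ŋɛpe]: an analysis with underlying /p/ and a rule producing [b] before the DAT suffix would wrongly predict alternation here too.
Therefore /b/ is basic and [p] is derived by word-final obstruent devoicing (voiced obstruents become voiceless word-finally).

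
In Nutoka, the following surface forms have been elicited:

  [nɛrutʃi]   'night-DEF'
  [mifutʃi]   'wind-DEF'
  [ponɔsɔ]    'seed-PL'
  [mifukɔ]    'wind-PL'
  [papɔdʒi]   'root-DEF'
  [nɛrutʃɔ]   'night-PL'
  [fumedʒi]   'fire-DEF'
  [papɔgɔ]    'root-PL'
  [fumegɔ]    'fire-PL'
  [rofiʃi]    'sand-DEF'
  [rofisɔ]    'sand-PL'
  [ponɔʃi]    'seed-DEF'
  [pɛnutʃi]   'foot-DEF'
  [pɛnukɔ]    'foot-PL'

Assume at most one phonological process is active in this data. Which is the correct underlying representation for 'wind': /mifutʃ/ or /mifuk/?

The root 'wind' surfaces as [mifutʃi] and [mifukɔ], with a stem-final [tʃ] ~ [k] alternation.
The stem 'night' ([nɛrutʃi], [nɛrutʃɔ]) shows [tʃ] unchanged in both environments, so [tʃ] cannot be basic with [k] derived before the PL suffix.
The underlying segment must be /k/; /k/, /g/ and /s/ become palato-alveolar [tʃ], [dʒ] and [ʃ] before a front vowel, yielding [tʃ] there.

/mifuk/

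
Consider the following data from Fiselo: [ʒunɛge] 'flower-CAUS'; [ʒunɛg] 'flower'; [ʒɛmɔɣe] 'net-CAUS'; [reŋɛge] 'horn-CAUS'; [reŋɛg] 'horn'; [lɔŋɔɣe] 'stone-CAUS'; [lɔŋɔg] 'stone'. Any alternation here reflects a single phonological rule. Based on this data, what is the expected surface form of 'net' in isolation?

[ʒɛmɔg]

'stone' shows [ɣ] ~ [g] at the end of the stem ([lɔŋɔɣe] vs [lɔŋɔg]).
If /g/ were underlying and a rule turned it into [ɣ] before the CAUS suffix, 'horn' would also alternate; but it has [g] in both [reŋɛge] and [reŋɛg].
The alternation reflects word-final hardening: voiced fricatives become stops word-finally. /ɣ/ is underlying.
From [ʒɛmɔɣe] the stem 'net' is /ʒɛmɔɣ/; word-finally this yields [ʒɛmɔg].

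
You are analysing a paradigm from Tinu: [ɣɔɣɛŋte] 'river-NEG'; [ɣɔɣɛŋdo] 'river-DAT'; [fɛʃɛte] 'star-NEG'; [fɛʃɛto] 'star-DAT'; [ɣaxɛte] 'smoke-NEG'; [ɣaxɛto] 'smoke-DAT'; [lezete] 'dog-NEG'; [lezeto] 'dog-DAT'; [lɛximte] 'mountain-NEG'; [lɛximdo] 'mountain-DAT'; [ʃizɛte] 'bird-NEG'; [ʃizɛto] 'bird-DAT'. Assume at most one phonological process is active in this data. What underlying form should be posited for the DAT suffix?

/-do/

The DAT morpheme has two allomorphs, [-do] and [-to].
By contrast the NEG suffix keeps its initial [t] throughout — that segment must be underlying.
So the underlying form is /-do/, and voiced stops become voiceless after a vowel.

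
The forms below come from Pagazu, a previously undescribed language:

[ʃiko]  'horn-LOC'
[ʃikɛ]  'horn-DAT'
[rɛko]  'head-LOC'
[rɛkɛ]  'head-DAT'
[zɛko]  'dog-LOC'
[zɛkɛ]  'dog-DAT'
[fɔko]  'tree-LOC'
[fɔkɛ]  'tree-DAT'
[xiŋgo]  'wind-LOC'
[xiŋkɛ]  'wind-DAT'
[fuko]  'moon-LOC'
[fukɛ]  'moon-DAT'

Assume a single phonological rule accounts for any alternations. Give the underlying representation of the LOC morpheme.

/-go/

The LOC morpheme has two allomorphs, [-go] and [-ko].
The DAT suffix, which begins with [k], is invariant after every stem; so [k] is not altered by any rule here.
The LOC suffix is therefore /-go/ underlyingly, with post-vocalic devoicing: voiced stops become voiceless after a vowel.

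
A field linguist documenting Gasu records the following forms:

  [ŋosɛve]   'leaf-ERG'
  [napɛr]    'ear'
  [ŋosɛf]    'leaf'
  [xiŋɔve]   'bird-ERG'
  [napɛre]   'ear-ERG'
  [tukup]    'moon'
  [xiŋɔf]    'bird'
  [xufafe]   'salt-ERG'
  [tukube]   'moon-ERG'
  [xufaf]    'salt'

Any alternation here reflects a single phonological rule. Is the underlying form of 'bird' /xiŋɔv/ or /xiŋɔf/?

/xiŋɔv/

'bird' shows [v] ~ [f] at the end of the stem ([xiŋɔve] vs [xiŋɔf]).
The stem 'salt' ([xufafe], [xufaf]) shows [f] unchanged in both environments, so [f] cannot be basic with [v] derived before the ERG suffix.
So /v/ is underlying, and a rule of word-final obstruent devoicing — voiced obstruents become voiceless word-finally — gives [f].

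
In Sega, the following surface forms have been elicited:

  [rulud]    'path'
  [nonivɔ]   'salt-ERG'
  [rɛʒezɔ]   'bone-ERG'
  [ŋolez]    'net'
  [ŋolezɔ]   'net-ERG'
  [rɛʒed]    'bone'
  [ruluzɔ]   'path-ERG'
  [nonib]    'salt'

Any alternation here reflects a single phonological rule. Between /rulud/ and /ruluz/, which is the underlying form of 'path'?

/rulud/

In [rulud] and [ruluzɔ] the final segment of 'path' alternates: [d] ~ [z].
Compare 'net', with invariant [z] in [ŋolez] and [ŋolezɔ]: an analysis with underlying /z/ and a rule producing [d] in isolation would wrongly predict alternation here too.
Therefore /d/ is basic and [z] is derived by intervocalic spirantization (voiced stops become fricatives between vowels).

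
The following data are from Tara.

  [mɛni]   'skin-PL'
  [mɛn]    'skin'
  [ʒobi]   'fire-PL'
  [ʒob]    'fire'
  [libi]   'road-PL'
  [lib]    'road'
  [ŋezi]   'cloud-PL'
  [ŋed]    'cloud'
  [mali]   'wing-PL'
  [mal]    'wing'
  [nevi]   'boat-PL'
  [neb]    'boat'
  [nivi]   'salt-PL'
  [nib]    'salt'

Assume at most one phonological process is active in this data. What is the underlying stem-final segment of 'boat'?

/v/

'boat' shows [v] ~ [b] at the end of the stem ([nevi] vs [neb]).
Compare 'road', with invariant [b] in [libi] and [lib]: an analysis with underlying /b/ and a rule producing [v] before the PL suffix would wrongly predict alternation here too.
Therefore /v/ is basic and [b] is derived by word-final hardening (voiced fricatives become stops word-finally).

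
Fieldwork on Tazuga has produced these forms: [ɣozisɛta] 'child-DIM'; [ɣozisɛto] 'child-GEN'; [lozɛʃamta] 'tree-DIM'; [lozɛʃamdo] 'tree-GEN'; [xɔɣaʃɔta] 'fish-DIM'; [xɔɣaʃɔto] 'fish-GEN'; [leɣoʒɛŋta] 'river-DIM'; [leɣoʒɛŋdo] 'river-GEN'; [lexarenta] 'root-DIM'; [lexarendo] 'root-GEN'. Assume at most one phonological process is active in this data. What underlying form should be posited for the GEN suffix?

The GEN morpheme has two allomorphs, [-do] and [-to].
The DIM suffix, which begins with [t], is invariant after every stem; so [t] is not altered by any rule here.
The GEN suffix is therefore /-do/ underlyingly, with post-vocalic devoicing: voiced stops become voiceless after a vowel.

/-do/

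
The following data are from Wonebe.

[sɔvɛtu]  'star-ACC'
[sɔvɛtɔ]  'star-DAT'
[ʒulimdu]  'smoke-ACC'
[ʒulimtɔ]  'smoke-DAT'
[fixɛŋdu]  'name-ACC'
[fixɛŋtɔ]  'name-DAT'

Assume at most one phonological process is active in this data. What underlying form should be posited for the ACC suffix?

/-du/

The ACC morpheme has two allomorphs, [-du] and [-tu].
The DAT suffix, which begins with [t], is invariant after every stem; so [t] is not altered by any rule here.
The ACC suffix is therefore /-du/ underlyingly, with post-vocalic devoicing: voiced stops become voiceless after a vowel.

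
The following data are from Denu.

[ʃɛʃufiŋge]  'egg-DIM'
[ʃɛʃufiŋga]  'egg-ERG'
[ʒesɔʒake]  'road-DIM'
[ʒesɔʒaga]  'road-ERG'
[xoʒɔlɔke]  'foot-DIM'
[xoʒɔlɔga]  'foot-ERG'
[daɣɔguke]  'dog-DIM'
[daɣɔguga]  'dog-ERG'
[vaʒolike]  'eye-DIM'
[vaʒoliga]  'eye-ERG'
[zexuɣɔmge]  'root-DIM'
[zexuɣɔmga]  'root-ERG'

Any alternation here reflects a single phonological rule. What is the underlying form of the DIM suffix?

The DIM suffix surfaces as [-ge] and [-ke], depending on the final segment of the stem.
The ERG suffix, which begins with [g], is invariant after every stem; so [g] is not altered by any rule here.
The DIM suffix is therefore /-ke/ underlyingly, with post-nasal voicing: voiceless stops become voiced after a nasal.

/-ke/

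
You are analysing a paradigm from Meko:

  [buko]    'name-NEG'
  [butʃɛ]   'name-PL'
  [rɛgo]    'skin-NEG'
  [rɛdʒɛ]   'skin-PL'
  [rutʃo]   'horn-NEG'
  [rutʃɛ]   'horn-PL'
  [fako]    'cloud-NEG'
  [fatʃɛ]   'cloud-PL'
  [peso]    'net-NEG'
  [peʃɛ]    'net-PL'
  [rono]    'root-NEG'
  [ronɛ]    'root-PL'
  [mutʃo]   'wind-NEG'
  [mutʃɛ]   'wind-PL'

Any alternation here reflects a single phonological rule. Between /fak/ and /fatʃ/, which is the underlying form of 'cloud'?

The root 'cloud' surfaces as [fako] and [fatʃɛ], with a stem-final [k] ~ [tʃ] alternation.
If /tʃ/ were underlying and a rule turned it into [k] before the NEG suffix, 'wind' would also alternate; but it has [tʃ] in both [mutʃo] and [mutʃɛ].
The alternation reflects palatalization before a front vowel: /k/, /g/ and /s/ become palato-alveolar [tʃ], [dʒ] and [ʃ] before a front vowel. /k/ is underlying.

/fak/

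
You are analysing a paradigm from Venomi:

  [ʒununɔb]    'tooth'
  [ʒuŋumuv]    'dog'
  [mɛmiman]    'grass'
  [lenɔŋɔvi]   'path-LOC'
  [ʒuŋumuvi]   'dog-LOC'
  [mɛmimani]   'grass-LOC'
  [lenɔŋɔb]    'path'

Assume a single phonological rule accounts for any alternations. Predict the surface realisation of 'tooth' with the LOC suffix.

In [lenɔŋɔb] and [lenɔŋɔvi] the final segment of 'path' alternates: [b] ~ [v].
Compare 'dog', with invariant [v] in [ʒuŋumuv] and [ʒuŋumuvi]: an analysis with underlying /v/ and a rule producing [b] in isolation would wrongly predict alternation here too.
The alternation reflects intervocalic spirantization: voiced stops become fricatives between vowels. /b/ is underlying.
From [ʒununɔb] the stem 'tooth' is /ʒununɔb/; between vowels this yields [ʒununɔvi].

[ʒununɔvi]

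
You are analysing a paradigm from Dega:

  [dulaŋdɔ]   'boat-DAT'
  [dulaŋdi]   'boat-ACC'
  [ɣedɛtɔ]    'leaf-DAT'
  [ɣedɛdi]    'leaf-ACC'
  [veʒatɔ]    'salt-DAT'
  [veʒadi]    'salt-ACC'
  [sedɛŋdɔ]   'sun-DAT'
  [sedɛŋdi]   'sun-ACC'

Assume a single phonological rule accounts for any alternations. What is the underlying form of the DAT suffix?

The DAT suffix surfaces as [-dɔ] and [-tɔ], depending on the final segment of the stem.
The ACC suffix, which begins with [d], is invariant after every stem; so [d] is not altered by any rule here.
So the underlying form is /-tɔ/, and voiceless stops become voiced after a nasal.

/-tɔ/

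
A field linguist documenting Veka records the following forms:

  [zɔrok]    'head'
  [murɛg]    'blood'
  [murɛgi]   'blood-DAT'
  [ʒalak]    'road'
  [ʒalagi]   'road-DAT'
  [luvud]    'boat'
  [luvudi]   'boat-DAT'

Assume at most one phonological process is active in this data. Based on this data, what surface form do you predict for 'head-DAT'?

[zɔrogi]

'road' shows [k] ~ [g] at the end of the stem ([ʒalak] vs [ʒalagi]).
The stem 'blood' ([murɛg], [murɛgi]) shows [g] unchanged in both environments, so [g] cannot be basic with [k] derived in isolation.
The underlying segment must be /k/; voiceless stops become voiced between vowels, yielding [g] there.
From [zɔrok] the stem 'head' is /zɔrok/; between vowels this yields [zɔrogi].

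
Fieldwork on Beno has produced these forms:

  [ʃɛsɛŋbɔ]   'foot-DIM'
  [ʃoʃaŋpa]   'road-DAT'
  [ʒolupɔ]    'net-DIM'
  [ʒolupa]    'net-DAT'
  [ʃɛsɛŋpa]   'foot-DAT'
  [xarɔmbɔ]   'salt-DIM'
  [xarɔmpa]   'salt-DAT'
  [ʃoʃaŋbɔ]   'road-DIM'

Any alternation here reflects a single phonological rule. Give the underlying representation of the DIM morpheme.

/-bɔ/

The DIM suffix surfaces as [-bɔ] and [-pɔ], depending on the final segment of the stem.
The DAT suffix, which begins with [p], is invariant after every stem; so [p] is not altered by any rule here.
So the underlying form is /-bɔ/, and voiced stops become voiceless after a vowel.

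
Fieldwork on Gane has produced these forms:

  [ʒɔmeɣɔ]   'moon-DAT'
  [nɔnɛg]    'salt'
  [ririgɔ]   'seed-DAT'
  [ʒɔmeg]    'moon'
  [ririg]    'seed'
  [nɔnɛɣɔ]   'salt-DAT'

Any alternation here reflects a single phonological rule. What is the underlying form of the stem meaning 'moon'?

In [ʒɔmeg] and [ʒɔmeɣɔ] the final segment of 'moon' alternates: [g] ~ [ɣ].
The stem 'seed' ([ririg], [ririgɔ]) shows [g] unchanged in both environments, so [g] cannot be basic with [ɣ] derived before the DAT suffix.
Therefore /ɣ/ is basic and [g] is derived by word-final hardening (voiced fricatives become stops word-finally).

/ʒɔmeɣ/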